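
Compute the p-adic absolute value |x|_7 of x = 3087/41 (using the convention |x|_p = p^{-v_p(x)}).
|3087/41|_7 = 1/343

Step 1 — compute v_7(x) by factoring powers of 7 out of the numerator and denominator: v_7(3087/41) = 3. Step 2 — apply |x|_p = p^{-v_p(x)} = 7^{-3} = 1/343.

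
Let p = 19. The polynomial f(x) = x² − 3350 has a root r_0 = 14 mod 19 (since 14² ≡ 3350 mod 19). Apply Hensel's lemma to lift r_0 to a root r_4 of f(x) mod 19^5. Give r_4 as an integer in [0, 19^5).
r_4 = 440263 (mod 2476099)

Hensel's recurrence: r_{i+1} = r_i − f(r_i)·(f′(r_i))^{-1} mod 19^{i+2}, with f′(x) = 2x. Iterate:
  r_0 = 14 (mod 19)
  r_1 = 204 (mod 361)
  r_2 = 1287 (mod 6859)
  r_3 = 49300 (mod 130321)
  r_4 = 440263 (mod 2476099)
Final: r_4 = 440263, and one checks f(r_4) ≡ 0 mod 19^5.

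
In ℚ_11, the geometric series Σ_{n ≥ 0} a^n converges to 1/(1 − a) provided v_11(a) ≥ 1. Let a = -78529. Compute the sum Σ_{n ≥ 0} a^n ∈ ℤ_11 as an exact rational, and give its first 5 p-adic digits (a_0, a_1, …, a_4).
Σ a^n = 1/(1 − a) = 1/78530;  first 5 digits = (1, 0, 0, 7, 5)

v_11(a) = 3 ≥ 1, so the series converges in ℤ_11 to 1/(1 − a) = 1/(1 − (-78529)) = 1/78530. Expand this rational in ℤ_11: compute digits iteratively via d_i = x_i mod 11, x_{i+1} = (x_i − d_i)/11. The first 5 digits are (1, 0, 0, 7, 5).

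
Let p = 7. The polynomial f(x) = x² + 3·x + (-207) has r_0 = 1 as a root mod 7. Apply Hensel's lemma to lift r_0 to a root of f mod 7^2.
r_1 = 22 (mod 49)

Hensel: r_{i+1} = r_i − f(r_i)·(f′(r_i))^{-1} mod 7^{i+2}, f′(x) = 2x + 3. Iterate:
  r_0 = 1 (mod 7)
  r_1 = 22 (mod 49)
Final: r = 22 satisfies f(r) ≡ 0 mod 7^2.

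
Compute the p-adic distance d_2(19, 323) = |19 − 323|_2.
d_2(19, 323) = 1/16

Step 1 — x − y = 19 − 323 = -304. Step 2 — v_2(-304) = 4 (factor: -304 = −(2^4 · 19); the sign does not affect v_p). Step 3 — |x − y|_2 = 2^{-4} = 1/16.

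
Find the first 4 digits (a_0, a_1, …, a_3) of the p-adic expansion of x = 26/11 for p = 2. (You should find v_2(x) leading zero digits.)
(a_0, …, a_3) = (0, 1, 1, 1)

v_2(26/11) = 1, so a_0 = ... = a_0 = 0. Factor out: x = 2^1 · u with u = 13/11 a unit in ℤ_2. Expand u iteratively via a_{v+i} = u_i mod 2, u_{i+1} = (u_i − a_{v+i})/2:
  u_0 = 13/11;  a_1 = 1;  u_1 = (u_0 − 1)/2 = 1/11
  u_1 = 1/11;  a_2 = 1;  u_2 = (u_1 − 1)/2 = -5/11
  u_2 = -5/11;  a_3 = 1;  u_3 = (u_2 − 1)/2 = -8/11
Digits: (0, 1, 1, 1).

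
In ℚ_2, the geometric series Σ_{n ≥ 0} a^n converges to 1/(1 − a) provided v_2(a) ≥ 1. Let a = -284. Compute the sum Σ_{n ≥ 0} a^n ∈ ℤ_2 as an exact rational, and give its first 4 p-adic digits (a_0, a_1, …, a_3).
Σ a^n = 1/(1 − a) = 1/285;  first 4 digits = (1, 0, 1, 0)

v_2(a) = 2 ≥ 1, so the series converges in ℤ_2 to 1/(1 − a) = 1/(1 − (-284)) = 1/285. Expand this rational in ℤ_2: compute digits iteratively via d_i = x_i mod 2, x_{i+1} = (x_i − d_i)/2. The first 4 digits are (1, 0, 1, 0).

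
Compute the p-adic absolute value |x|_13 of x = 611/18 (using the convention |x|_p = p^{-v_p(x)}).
|611/18|_13 = 1/13

Step 1 — compute v_13(x) by factoring powers of 13 out of the numerator and denominator: v_13(611/18) = 1. Step 2 — apply |x|_p = p^{-v_p(x)} = 13^{-1} = 1/13.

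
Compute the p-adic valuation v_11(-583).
v_11(-583) = 1

v_11(n) is the largest exponent k such that 11^k divides n. Factor out: -583 = -11^1 · 53. (Sign doesn't affect v_p.) So v_11(-583) = 1.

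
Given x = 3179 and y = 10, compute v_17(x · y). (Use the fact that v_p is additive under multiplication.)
v_17(31790) = 2

v_p(x) = 2 (factor: 3179 = 17^2 · 11); v_p(y) = 0 (factor: 10 = 17^0 · 10). Additivity: v_p(xy) = v_p(x) + v_p(y) = 2 + 0 = 2. (Direct check: xy = 31790 = 17^2 · (110).)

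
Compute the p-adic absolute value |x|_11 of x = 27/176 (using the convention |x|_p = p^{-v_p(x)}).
|27/176|_11 = 11

Step 1 — compute v_11(x) by factoring powers of 11 out of the numerator and denominator: v_11(27/176) = -1. Step 2 — apply |x|_p = p^{-v_p(x)} = 11^{1} = 11.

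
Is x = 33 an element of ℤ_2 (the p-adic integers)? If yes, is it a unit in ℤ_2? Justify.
x ∈ ℤ_2^× (unit); v_2(x) = 0

ℤ_2 = {x ∈ ℚ_2 : v_2(x) ≥ 0} and ℤ_2^× = {x ∈ ℤ_2 : v_2(x) = 0}. Here v_2(33) = v_2(num) − v_2(den) = 0; compare against these criteria.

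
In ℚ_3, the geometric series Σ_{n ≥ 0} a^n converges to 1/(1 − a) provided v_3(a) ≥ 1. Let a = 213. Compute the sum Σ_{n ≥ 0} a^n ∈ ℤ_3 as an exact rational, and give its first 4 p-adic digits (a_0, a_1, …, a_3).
Σ a^n = 1/(1 − a) = -1/212;  first 4 digits = (1, 2, 0, 1)

v_3(a) = 1 ≥ 1, so the series converges in ℤ_3 to 1/(1 − a) = 1/(1 − 213) = -1/212. Expand this rational in ℤ_3: compute digits iteratively via d_i = x_i mod 3, x_{i+1} = (x_i − d_i)/3. The first 4 digits are (1, 2, 0, 1).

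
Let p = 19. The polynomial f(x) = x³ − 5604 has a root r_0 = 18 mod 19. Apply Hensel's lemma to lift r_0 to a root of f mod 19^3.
r_2 = 2830 (mod 6859)

Hensel: r_{i+1} = r_i − f(r_i)/f′(r_i) mod 19^{i+2}, where f′(x) = 3x². Iterate:
  r_0 = 18 (mod 19)
  r_1 = 303 (mod 361)
  r_2 = 2830 (mod 6859)
Final: r = 2830 with f(r) ≡ 0 mod 19^3.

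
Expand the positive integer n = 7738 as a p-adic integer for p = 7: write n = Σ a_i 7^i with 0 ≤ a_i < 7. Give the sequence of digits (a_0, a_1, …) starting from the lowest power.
(a_0, a_1, …) = (3, 6, 3, 1, 3)

Repeated division by 7 gives the digits low-to-high: 7738 = 3 + 6·7^1 + 3·7^2 + 1·7^3 + 3·7^4. Digit sequence: (3, 6, 3, 1, 3).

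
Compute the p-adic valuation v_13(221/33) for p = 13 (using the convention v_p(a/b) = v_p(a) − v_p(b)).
v_13(221/33) = 1

Factor powers of 13 from the numerator and denominator of the reduced fraction: 221 = 13^1 · 17 and 33 = 13^0 · 33. Apply v_p(a/b) = v_p(a) − v_p(b): v_13(221/33) = 1 − 0 = 1.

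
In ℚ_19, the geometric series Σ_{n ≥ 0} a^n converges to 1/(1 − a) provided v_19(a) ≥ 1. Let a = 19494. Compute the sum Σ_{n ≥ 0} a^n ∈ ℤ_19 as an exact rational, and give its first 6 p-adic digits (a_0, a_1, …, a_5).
Σ a^n = 1/(1 − a) = -1/19493;  first 6 digits = (1, 0, 16, 2, 9, 1)

v_19(a) = 2 ≥ 1, so the series converges in ℤ_19 to 1/(1 − a) = 1/(1 − 19494) = -1/19493. Expand this rational in ℤ_19: compute digits iteratively via d_i = x_i mod 19, x_{i+1} = (x_i − d_i)/19. The first 6 digits are (1, 0, 16, 2, 9, 1).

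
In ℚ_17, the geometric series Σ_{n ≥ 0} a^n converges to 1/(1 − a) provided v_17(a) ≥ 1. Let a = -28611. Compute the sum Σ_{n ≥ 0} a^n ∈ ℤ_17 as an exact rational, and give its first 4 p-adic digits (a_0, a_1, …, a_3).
Σ a^n = 1/(1 − a) = 1/28612;  first 4 digits = (1, 0, 3, 11)

v_17(a) = 2 ≥ 1, so the series converges in ℤ_17 to 1/(1 − a) = 1/(1 − (-28611)) = 1/28612. Expand this rational in ℤ_17: compute digits iteratively via d_i = x_i mod 17, x_{i+1} = (x_i − d_i)/17. The first 4 digits are (1, 0, 3, 11).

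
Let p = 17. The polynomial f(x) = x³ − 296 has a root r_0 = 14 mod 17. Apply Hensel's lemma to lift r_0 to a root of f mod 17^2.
r_1 = 116 (mod 289)

Hensel: r_{i+1} = r_i − f(r_i)/f′(r_i) mod 17^{i+2}, where f′(x) = 3x². Iterate:
  r_0 = 14 (mod 17)
  r_1 = 116 (mod 289)
Final: r = 116 with f(r) ≡ 0 mod 17^2.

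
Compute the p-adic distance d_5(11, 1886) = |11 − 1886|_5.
d_5(11, 1886) = 1/625

Step 1 — x − y = 11 − 1886 = -1875. Step 2 — v_5(-1875) = 4 (factor: -1875 = −(5^4 · 3); the sign does not affect v_p). Step 3 — |x − y|_5 = 5^{-4} = 1/625.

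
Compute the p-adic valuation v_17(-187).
v_17(-187) = 1

v_17(n) is the largest exponent k such that 17^k divides n. Factor out: -187 = -17^1 · 11. (Sign doesn't affect v_p.) So v_17(-187) = 1.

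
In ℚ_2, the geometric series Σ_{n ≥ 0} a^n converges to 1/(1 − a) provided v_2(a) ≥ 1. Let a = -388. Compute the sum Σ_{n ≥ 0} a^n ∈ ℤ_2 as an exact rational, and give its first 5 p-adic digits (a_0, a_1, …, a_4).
Σ a^n = 1/(1 − a) = 1/389;  first 5 digits = (1, 0, 1, 1, 0)

v_2(a) = 2 ≥ 1, so the series converges in ℤ_2 to 1/(1 − a) = 1/(1 − (-388)) = 1/389. Expand this rational in ℤ_2: compute digits iteratively via d_i = x_i mod 2, x_{i+1} = (x_i − d_i)/2. The first 5 digits are (1, 0, 1, 1, 0).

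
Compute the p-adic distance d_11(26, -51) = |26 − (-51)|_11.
d_11(26, -51) = 1/11

Step 1 — x − y = 26 − (-51) = 77. Step 2 — v_11(77) = 1 (factor: 77 = (11^1 · 7); the sign does not affect v_p). Step 3 — |x − y|_11 = 11^{-1} = 1/11.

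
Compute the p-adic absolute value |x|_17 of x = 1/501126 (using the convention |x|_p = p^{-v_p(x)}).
|1/501126|_17 = 83521

Step 1 — compute v_17(x) by factoring powers of 17 out of the numerator and denominator: v_17(1/501126) = -4. Step 2 — apply |x|_p = p^{-v_p(x)} = 17^{4} = 83521.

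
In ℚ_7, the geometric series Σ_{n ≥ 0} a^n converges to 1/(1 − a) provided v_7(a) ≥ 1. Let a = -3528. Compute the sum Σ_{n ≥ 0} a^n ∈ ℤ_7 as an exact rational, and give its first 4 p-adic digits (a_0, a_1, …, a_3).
Σ a^n = 1/(1 − a) = 1/3529;  first 4 digits = (1, 0, 5, 3)

v_7(a) = 2 ≥ 1, so the series converges in ℤ_7 to 1/(1 − a) = 1/(1 − (-3528)) = 1/3529. Expand this rational in ℤ_7: compute digits iteratively via d_i = x_i mod 7, x_{i+1} = (x_i − d_i)/7. The first 4 digits are (1, 0, 5, 3).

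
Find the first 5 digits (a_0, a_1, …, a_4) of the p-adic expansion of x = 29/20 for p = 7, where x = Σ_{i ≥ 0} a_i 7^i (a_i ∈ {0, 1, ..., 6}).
(a_0, …, a_4) = (6, 6, 5, 3, 4)

v_7(29/20) = 0 (numerator and denominator both coprime to 7), so x ∈ ℤ_7^×. Compute digits iteratively via a_i = x_i mod 7, x_{i+1} = (x_i − a_i)/7, with x_0 = x:
  x_0 = 29/20;  a_0 = 6;  x_1 = (x_0 − 6)/7 = -13/20
  x_1 = -13/20;  a_1 = 6;  x_2 = (x_1 − 6)/7 = -19/20
  x_2 = -19/20;  a_2 = 5;  x_3 = (x_2 − 5)/7 = -17/20
  x_3 = -17/20;  a_3 = 3;  x_4 = (x_3 − 3)/7 = -11/20
  x_4 = -11/20;  a_4 = 4;  x_5 = (x_4 − 4)/7 = -13/20
Digits: (6, 6, 5, 3, 4).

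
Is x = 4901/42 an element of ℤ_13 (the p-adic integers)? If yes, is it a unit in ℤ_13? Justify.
x ∈ ℤ_13 but not a unit; v_13(x) = 2 > 0

ℤ_13 = {x ∈ ℚ_13 : v_13(x) ≥ 0} and ℤ_13^× = {x ∈ ℤ_13 : v_13(x) = 0}. Here v_13(4901/42) = v_13(num) − v_13(den) = 2; compare against these criteria.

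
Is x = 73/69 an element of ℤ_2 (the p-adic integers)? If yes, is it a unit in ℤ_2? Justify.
x ∈ ℤ_2^× (unit); v_2(x) = 0

ℤ_2 = {x ∈ ℚ_2 : v_2(x) ≥ 0} and ℤ_2^× = {x ∈ ℤ_2 : v_2(x) = 0}. Here v_2(73/69) = v_2(num) − v_2(den) = 0; compare against these criteria.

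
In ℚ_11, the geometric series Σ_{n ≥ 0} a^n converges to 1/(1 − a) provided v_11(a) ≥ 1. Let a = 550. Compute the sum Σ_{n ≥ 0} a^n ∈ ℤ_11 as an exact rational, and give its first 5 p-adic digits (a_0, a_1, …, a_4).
Σ a^n = 1/(1 − a) = -1/549;  first 5 digits = (1, 6, 7, 3, 8)

v_11(a) = 1 ≥ 1, so the series converges in ℤ_11 to 1/(1 − a) = 1/(1 − 550) = -1/549. Expand this rational in ℤ_11: compute digits iteratively via d_i = x_i mod 11, x_{i+1} = (x_i − d_i)/11. The first 5 digits are (1, 6, 7, 3, 8).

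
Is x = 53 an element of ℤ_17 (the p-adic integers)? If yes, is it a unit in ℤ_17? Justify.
x ∈ ℤ_17^× (unit); v_17(x) = 0

ℤ_17 = {x ∈ ℚ_17 : v_17(x) ≥ 0} and ℤ_17^× = {x ∈ ℤ_17 : v_17(x) = 0}. Here v_17(53) = v_17(num) − v_17(den) = 0; compare against these criteria.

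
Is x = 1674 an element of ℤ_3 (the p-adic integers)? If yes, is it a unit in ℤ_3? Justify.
x ∈ ℤ_3 but not a unit; v_3(x) = 3 > 0

ℤ_3 = {x ∈ ℚ_3 : v_3(x) ≥ 0} and ℤ_3^× = {x ∈ ℤ_3 : v_3(x) = 0}. Here v_3(1674) = v_3(num) − v_3(den) = 3; compare against these criteria.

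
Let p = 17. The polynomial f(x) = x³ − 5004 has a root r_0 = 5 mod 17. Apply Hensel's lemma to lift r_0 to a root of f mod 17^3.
r_2 = 3592 (mod 4913)

Hensel: r_{i+1} = r_i − f(r_i)/f′(r_i) mod 17^{i+2}, where f′(x) = 3x². Iterate:
  r_0 = 5 (mod 17)
  r_1 = 124 (mod 289)
  r_2 = 3592 (mod 4913)
Final: r = 3592 with f(r) ≡ 0 mod 17^3.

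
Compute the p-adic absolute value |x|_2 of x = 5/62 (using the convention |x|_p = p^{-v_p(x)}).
|5/62|_2 = 2

Step 1 — compute v_2(x) by factoring powers of 2 out of the numerator and denominator: v_2(5/62) = -1. Step 2 — apply |x|_p = p^{-v_p(x)} = 2^{1} = 2.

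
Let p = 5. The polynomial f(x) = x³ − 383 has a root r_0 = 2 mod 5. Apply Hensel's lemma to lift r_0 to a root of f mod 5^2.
r_1 = 2 (mod 25)

Hensel: r_{i+1} = r_i − f(r_i)/f′(r_i) mod 5^{i+2}, where f′(x) = 3x². Iterate:
  r_0 = 2 (mod 5)
  r_1 = 2 (mod 25)
Final: r = 2 with f(r) ≡ 0 mod 5^2.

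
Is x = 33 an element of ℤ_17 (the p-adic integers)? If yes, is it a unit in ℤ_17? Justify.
x ∈ ℤ_17^× (unit); v_17(x) = 0

ℤ_17 = {x ∈ ℚ_17 : v_17(x) ≥ 0} and ℤ_17^× = {x ∈ ℤ_17 : v_17(x) = 0}. Here v_17(33) = v_17(num) − v_17(den) = 0; compare against these criteria.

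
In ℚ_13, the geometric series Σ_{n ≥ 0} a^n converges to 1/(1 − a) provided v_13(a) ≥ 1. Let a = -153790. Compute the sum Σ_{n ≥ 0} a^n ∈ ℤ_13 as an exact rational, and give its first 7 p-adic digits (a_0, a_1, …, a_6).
Σ a^n = 1/(1 − a) = 1/153791;  first 7 digits = (1, 0, 0, 8, 7, 12, 11)

v_13(a) = 3 ≥ 1, so the series converges in ℤ_13 to 1/(1 − a) = 1/(1 − (-153790)) = 1/153791. Expand this rational in ℤ_13: compute digits iteratively via d_i = x_i mod 13, x_{i+1} = (x_i − d_i)/13. The first 7 digits are (1, 0, 0, 8, 7, 12, 11).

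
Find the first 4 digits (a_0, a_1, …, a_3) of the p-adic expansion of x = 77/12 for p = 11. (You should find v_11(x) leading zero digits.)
(a_0, …, a_3) = (0, 7, 4, 6)

v_11(77/12) = 1, so a_0 = ... = a_0 = 0. Factor out: x = 11^1 · u with u = 7/12 a unit in ℤ_11. Expand u iteratively via a_{v+i} = u_i mod 11, u_{i+1} = (u_i − a_{v+i})/11:
  u_0 = 7/12;  a_1 = 7;  u_1 = (u_0 − 7)/11 = -7/12
  u_1 = -7/12;  a_2 = 4;  u_2 = (u_1 − 4)/11 = -5/12
  u_2 = -5/12;  a_3 = 6;  u_3 = (u_2 − 6)/11 = -7/12
Digits: (0, 7, 4, 6).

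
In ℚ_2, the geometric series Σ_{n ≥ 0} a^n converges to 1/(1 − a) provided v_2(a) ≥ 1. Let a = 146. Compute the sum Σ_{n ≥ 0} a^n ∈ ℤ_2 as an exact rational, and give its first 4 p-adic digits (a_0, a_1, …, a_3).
Σ a^n = 1/(1 − a) = -1/145;  first 4 digits = (1, 1, 1, 1)

v_2(a) = 1 ≥ 1, so the series converges in ℤ_2 to 1/(1 − a) = 1/(1 − 146) = -1/145. Expand this rational in ℤ_2: compute digits iteratively via d_i = x_i mod 2, x_{i+1} = (x_i − d_i)/2. The first 4 digits are (1, 1, 1, 1).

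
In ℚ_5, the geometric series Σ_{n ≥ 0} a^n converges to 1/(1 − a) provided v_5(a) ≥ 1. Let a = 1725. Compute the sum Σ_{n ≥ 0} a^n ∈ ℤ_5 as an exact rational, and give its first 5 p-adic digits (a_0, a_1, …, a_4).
Σ a^n = 1/(1 − a) = -1/1724;  first 5 digits = (1, 0, 4, 3, 3)

v_5(a) = 2 ≥ 1, so the series converges in ℤ_5 to 1/(1 − a) = 1/(1 − 1725) = -1/1724. Expand this rational in ℤ_5: compute digits iteratively via d_i = x_i mod 5, x_{i+1} = (x_i − d_i)/5. The first 5 digits are (1, 0, 4, 3, 3).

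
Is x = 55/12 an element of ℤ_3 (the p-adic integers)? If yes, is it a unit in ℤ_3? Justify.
x ∉ ℤ_3 (v_3(x) = -1 < 0)

ℤ_3 = {x ∈ ℚ_3 : v_3(x) ≥ 0} and ℤ_3^× = {x ∈ ℤ_3 : v_3(x) = 0}. Here v_3(55/12) = v_3(num) − v_3(den) = -1; compare against these criteria.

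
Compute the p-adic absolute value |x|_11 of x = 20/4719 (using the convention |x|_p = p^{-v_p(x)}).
|20/4719|_11 = 121

Step 1 — compute v_11(x) by factoring powers of 11 out of the numerator and denominator: v_11(20/4719) = -2. Step 2 — apply |x|_p = p^{-v_p(x)} = 11^{2} = 121.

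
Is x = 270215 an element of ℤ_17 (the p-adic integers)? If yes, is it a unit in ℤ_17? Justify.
x ∈ ℤ_17 but not a unit; v_17(x) = 3 > 0

ℤ_17 = {x ∈ ℚ_17 : v_17(x) ≥ 0} and ℤ_17^× = {x ∈ ℤ_17 : v_17(x) = 0}. Here v_17(270215) = v_17(num) − v_17(den) = 3; compare against these criteria.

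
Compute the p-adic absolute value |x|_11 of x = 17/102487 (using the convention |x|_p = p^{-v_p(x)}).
|17/102487|_11 = 14641

Step 1 — compute v_11(x) by factoring powers of 11 out of the numerator and denominator: v_11(17/102487) = -4. Step 2 — apply |x|_p = p^{-v_p(x)} = 11^{4} = 14641.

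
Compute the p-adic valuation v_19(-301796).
v_19(-301796) = 3

v_19(n) is the largest exponent k such that 19^k divides n. Factor out: -301796 = -19^3 · 44. (Sign doesn't affect v_p.) So v_19(-301796) = 3.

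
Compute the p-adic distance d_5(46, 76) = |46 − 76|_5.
d_5(46, 76) = 1/5

Step 1 — x − y = 46 − 76 = -30. Step 2 — v_5(-30) = 1 (factor: -30 = −(5^1 · 6); the sign does not affect v_p). Step 3 — |x − y|_5 = 5^{-1} = 1/5.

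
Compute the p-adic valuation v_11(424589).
v_11(424589) = 4

v_11(n) is the largest exponent k such that 11^k divides n. Factor out: 424589 = 11^4 · 29. (Sign doesn't affect v_p.) So v_11(424589) = 4.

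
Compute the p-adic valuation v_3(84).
v_3(84) = 1

v_3(n) is the largest exponent k such that 3^k divides n. Factor out: 84 = 3^1 · 28. (Sign doesn't affect v_p.) So v_3(84) = 1.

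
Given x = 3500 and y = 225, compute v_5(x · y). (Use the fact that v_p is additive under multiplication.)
v_5(787500) = 5

v_p(x) = 3 (factor: 3500 = 5^3 · 28); v_p(y) = 2 (factor: 225 = 5^2 · 9). Additivity: v_p(xy) = v_p(x) + v_p(y) = 3 + 2 = 5. (Direct check: xy = 787500 = 5^5 · (252).)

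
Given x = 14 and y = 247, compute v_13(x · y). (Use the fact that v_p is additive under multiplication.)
v_13(3458) = 1

v_p(x) = 0 (factor: 14 = 13^0 · 14); v_p(y) = 1 (factor: 247 = 13^1 · 19). Additivity: v_p(xy) = v_p(x) + v_p(y) = 0 + 1 = 1. (Direct check: xy = 3458 = 13^1 · (266).)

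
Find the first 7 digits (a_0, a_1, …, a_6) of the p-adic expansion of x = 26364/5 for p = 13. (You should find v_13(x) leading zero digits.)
(a_0, …, a_6) = (0, 0, 0, 5, 5, 10, 7)

v_13(26364/5) = 3, so a_0 = ... = a_2 = 0. Factor out: x = 13^3 · u with u = 12/5 a unit in ℤ_13. Expand u iteratively via a_{v+i} = u_i mod 13, u_{i+1} = (u_i − a_{v+i})/13:
  u_0 = 12/5;  a_3 = 5;  u_1 = (u_0 − 5)/13 = -1/5
  u_1 = -1/5;  a_4 = 5;  u_2 = (u_1 − 5)/13 = -2/5
  u_2 = -2/5;  a_5 = 10;  u_3 = (u_2 − 10)/13 = -4/5
  u_3 = -4/5;  a_6 = 7;  u_4 = (u_3 − 7)/13 = -3/5
Digits: (0, 0, 0, 5, 5, 10, 7).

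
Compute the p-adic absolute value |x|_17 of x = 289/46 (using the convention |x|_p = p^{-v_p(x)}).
|289/46|_17 = 1/289

Step 1 — compute v_17(x) by factoring powers of 17 out of the numerator and denominator: v_17(289/46) = 2. Step 2 — apply |x|_p = p^{-v_p(x)} = 17^{-2} = 1/289.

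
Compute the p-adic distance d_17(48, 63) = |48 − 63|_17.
d_17(48, 63) = 1

Step 1 — x − y = 48 − 63 = -15. Step 2 — v_17(-15) = 0 (factor: -15 = −(17^0 · 15); the sign does not affect v_p). Step 3 — |x − y|_17 = 17^{0} = 1.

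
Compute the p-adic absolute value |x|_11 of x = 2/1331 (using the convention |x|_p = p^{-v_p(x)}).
|2/1331|_11 = 1331

Step 1 — compute v_11(x) by factoring powers of 11 out of the numerator and denominator: v_11(2/1331) = -3. Step 2 — apply |x|_p = p^{-v_p(x)} = 11^{3} = 1331.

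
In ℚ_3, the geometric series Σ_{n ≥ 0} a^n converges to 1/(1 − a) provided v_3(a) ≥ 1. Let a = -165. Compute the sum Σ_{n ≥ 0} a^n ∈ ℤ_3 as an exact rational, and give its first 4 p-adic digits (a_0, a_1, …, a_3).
Σ a^n = 1/(1 − a) = 1/166;  first 4 digits = (1, 2, 0, 2)

v_3(a) = 1 ≥ 1, so the series converges in ℤ_3 to 1/(1 − a) = 1/(1 − (-165)) = 1/166. Expand this rational in ℤ_3: compute digits iteratively via d_i = x_i mod 3, x_{i+1} = (x_i − d_i)/3. The first 4 digits are (1, 2, 0, 2).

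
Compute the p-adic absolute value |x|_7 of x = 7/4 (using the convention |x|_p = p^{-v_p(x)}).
|7/4|_7 = 1/7

Step 1 — compute v_7(x) by factoring powers of 7 out of the numerator and denominator: v_7(7/4) = 1. Step 2 — apply |x|_p = p^{-v_p(x)} = 7^{-1} = 1/7.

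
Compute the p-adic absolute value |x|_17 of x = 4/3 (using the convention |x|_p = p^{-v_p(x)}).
|4/3|_17 = 1

Step 1 — compute v_17(x) by factoring powers of 17 out of the numerator and denominator: v_17(4/3) = 0. Step 2 — apply |x|_p = p^{-v_p(x)} = 17^{0} = 1.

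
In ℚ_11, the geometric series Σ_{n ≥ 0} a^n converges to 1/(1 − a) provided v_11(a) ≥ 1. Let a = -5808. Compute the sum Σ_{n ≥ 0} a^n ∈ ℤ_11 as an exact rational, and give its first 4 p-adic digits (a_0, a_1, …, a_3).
Σ a^n = 1/(1 − a) = 1/5809;  first 4 digits = (1, 0, 7, 6)

v_11(a) = 2 ≥ 1, so the series converges in ℤ_11 to 1/(1 − a) = 1/(1 − (-5808)) = 1/5809. Expand this rational in ℤ_11: compute digits iteratively via d_i = x_i mod 11, x_{i+1} = (x_i − d_i)/11. The first 4 digits are (1, 0, 7, 6).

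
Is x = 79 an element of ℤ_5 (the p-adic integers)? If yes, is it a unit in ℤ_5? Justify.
x ∈ ℤ_5^× (unit); v_5(x) = 0

ℤ_5 = {x ∈ ℚ_5 : v_5(x) ≥ 0} and ℤ_5^× = {x ∈ ℤ_5 : v_5(x) = 0}. Here v_5(79) = v_5(num) − v_5(den) = 0; compare against these criteria.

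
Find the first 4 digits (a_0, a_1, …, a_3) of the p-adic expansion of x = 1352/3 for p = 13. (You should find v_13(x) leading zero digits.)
(a_0, …, a_3) = (0, 0, 7, 4)

v_13(1352/3) = 2, so a_0 = ... = a_1 = 0. Factor out: x = 13^2 · u with u = 8/3 a unit in ℤ_13. Expand u iteratively via a_{v+i} = u_i mod 13, u_{i+1} = (u_i − a_{v+i})/13:
  u_0 = 8/3;  a_2 = 7;  u_1 = (u_0 − 7)/13 = -1/3
  u_1 = -1/3;  a_3 = 4;  u_2 = (u_1 − 4)/13 = -1/3
Digits: (0, 0, 7, 4).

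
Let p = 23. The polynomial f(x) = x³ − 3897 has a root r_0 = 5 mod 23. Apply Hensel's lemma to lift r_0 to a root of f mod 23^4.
r_3 = 216642 (mod 279841)

Hensel: r_{i+1} = r_i − f(r_i)/f′(r_i) mod 23^{i+2}, where f′(x) = 3x². Iterate:
  r_0 = 5 (mod 23)
  r_1 = 281 (mod 529)
  r_2 = 9803 (mod 12167)
  r_3 = 216642 (mod 279841)
Final: r = 216642 with f(r) ≡ 0 mod 23^4.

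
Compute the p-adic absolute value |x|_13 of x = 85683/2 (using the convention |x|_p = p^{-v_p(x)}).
|85683/2|_13 = 1/28561

Step 1 — compute v_13(x) by factoring powers of 13 out of the numerator and denominator: v_13(85683/2) = 4. Step 2 — apply |x|_p = p^{-v_p(x)} = 13^{-4} = 1/28561.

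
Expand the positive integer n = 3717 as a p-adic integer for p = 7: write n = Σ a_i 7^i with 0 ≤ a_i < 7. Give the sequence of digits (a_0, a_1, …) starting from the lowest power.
(a_0, a_1, …) = (0, 6, 5, 3, 1)

Repeated division by 7 gives the digits low-to-high: 3717 = 6·7^1 + 5·7^2 + 3·7^3 + 1·7^4. Digit sequence: (0, 6, 5, 3, 1).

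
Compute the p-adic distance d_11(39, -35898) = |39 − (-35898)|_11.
d_11(39, -35898) = 1/1331

Step 1 — x − y = 39 − (-35898) = 35937. Step 2 — v_11(35937) = 3 (factor: 35937 = (11^3 · 27); the sign does not affect v_p). Step 3 — |x − y|_11 = 11^{-3} = 1/1331.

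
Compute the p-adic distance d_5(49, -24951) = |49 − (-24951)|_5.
d_5(49, -24951) = 1/3125

Step 1 — x − y = 49 − (-24951) = 25000. Step 2 — v_5(25000) = 5 (factor: 25000 = (5^5 · 8); the sign does not affect v_p). Step 3 — |x − y|_5 = 5^{-5} = 1/3125.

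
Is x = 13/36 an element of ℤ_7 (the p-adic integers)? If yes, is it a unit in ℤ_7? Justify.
x ∈ ℤ_7^× (unit); v_7(x) = 0

ℤ_7 = {x ∈ ℚ_7 : v_7(x) ≥ 0} and ℤ_7^× = {x ∈ ℤ_7 : v_7(x) = 0}. Here v_7(13/36) = v_7(num) − v_7(den) = 0; compare against these criteria.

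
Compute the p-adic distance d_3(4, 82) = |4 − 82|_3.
d_3(4, 82) = 1/3

Step 1 — x − y = 4 − 82 = -78. Step 2 — v_3(-78) = 1 (factor: -78 = −(3^1 · 26); the sign does not affect v_p). Step 3 — |x − y|_3 = 3^{-1} = 1/3.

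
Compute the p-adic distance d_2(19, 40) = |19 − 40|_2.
d_2(19, 40) = 1

Step 1 — x − y = 19 − 40 = -21. Step 2 — v_2(-21) = 0 (factor: -21 = −(2^0 · 21); the sign does not affect v_p). Step 3 — |x − y|_2 = 2^{0} = 1.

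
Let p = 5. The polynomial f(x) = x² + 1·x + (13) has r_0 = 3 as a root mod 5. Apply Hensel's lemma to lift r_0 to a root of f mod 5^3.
r_2 = 53 (mod 125)

Hensel: r_{i+1} = r_i − f(r_i)·(f′(r_i))^{-1} mod 5^{i+2}, f′(x) = 2x + 1. Iterate:
  r_0 = 3 (mod 5)
  r_1 = 3 (mod 25)
  r_2 = 53 (mod 125)
Final: r = 53 satisfies f(r) ≡ 0 mod 5^3.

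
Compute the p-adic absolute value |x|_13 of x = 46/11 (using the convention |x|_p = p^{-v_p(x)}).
|46/11|_13 = 1

Step 1 — compute v_13(x) by factoring powers of 13 out of the numerator and denominator: v_13(46/11) = 0. Step 2 — apply |x|_p = p^{-v_p(x)} = 13^{0} = 1.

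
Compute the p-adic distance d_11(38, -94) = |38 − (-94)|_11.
d_11(38, -94) = 1/11

Step 1 — x − y = 38 − (-94) = 132. Step 2 — v_11(132) = 1 (factor: 132 = (11^1 · 12); the sign does not affect v_p). Step 3 — |x − y|_11 = 11^{-1} = 1/11.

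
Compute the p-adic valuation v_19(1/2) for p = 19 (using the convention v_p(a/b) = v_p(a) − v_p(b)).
v_19(1/2) = 0

Factor powers of 19 from the numerator and denominator of the reduced fraction: 1 = 19^0 · 1 and 2 = 19^0 · 2. Apply v_p(a/b) = v_p(a) − v_p(b): v_19(1/2) = 0 − 0 = 0.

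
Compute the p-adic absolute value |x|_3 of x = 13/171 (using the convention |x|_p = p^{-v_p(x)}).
|13/171|_3 = 9

Step 1 — compute v_3(x) by factoring powers of 3 out of the numerator and denominator: v_3(13/171) = -2. Step 2 — apply |x|_p = p^{-v_p(x)} = 3^{2} = 9.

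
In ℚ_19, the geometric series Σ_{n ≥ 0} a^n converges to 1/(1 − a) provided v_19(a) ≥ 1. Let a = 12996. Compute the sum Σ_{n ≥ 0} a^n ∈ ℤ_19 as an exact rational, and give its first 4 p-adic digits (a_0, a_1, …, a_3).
Σ a^n = 1/(1 − a) = -1/12995;  first 4 digits = (1, 0, 17, 1)

v_19(a) = 2 ≥ 1, so the series converges in ℤ_19 to 1/(1 − a) = 1/(1 − 12996) = -1/12995. Expand this rational in ℤ_19: compute digits iteratively via d_i = x_i mod 19, x_{i+1} = (x_i − d_i)/19. The first 4 digits are (1, 0, 17, 1).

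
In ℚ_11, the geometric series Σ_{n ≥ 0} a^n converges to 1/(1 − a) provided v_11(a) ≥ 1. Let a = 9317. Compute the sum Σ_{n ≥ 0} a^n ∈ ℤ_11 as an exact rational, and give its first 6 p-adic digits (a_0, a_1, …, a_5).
Σ a^n = 1/(1 − a) = -1/9316;  first 6 digits = (1, 0, 0, 7, 0, 0)

v_11(a) = 3 ≥ 1, so the series converges in ℤ_11 to 1/(1 − a) = 1/(1 − 9317) = -1/9316. Expand this rational in ℤ_11: compute digits iteratively via d_i = x_i mod 11, x_{i+1} = (x_i − d_i)/11. The first 6 digits are (1, 0, 0, 7, 0, 0).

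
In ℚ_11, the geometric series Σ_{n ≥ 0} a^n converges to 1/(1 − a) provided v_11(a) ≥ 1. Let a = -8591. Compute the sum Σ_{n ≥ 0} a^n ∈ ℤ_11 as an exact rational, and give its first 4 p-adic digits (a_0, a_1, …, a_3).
Σ a^n = 1/(1 − a) = 1/8592;  first 4 digits = (1, 0, 6, 4)

v_11(a) = 2 ≥ 1, so the series converges in ℤ_11 to 1/(1 − a) = 1/(1 − (-8591)) = 1/8592. Expand this rational in ℤ_11: compute digits iteratively via d_i = x_i mod 11, x_{i+1} = (x_i − d_i)/11. The first 4 digits are (1, 0, 6, 4).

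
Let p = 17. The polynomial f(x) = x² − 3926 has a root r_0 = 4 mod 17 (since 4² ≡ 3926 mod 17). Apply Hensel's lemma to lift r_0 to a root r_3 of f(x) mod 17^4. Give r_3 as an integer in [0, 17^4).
r_3 = 41603 (mod 83521)

Hensel's recurrence: r_{i+1} = r_i − f(r_i)·(f′(r_i))^{-1} mod 17^{i+2}, with f′(x) = 2x. Iterate:
  r_0 = 4 (mod 17)
  r_1 = 276 (mod 289)
  r_2 = 2299 (mod 4913)
  r_3 = 41603 (mod 83521)
Final: r_3 = 41603, and one checks f(r_3) ≡ 0 mod 17^4.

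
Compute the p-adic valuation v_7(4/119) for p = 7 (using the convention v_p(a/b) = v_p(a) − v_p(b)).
v_7(4/119) = -1

Factor powers of 7 from the numerator and denominator of the reduced fraction: 4 = 7^0 · 4 and 119 = 7^1 · 17. Apply v_p(a/b) = v_p(a) − v_p(b): v_7(4/119) = 0 − 1 = -1.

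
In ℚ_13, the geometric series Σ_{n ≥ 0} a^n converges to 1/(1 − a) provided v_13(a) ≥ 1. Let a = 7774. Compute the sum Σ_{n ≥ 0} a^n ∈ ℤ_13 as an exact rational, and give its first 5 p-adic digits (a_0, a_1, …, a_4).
Σ a^n = 1/(1 − a) = -1/7773;  first 5 digits = (1, 0, 7, 3, 10)

v_13(a) = 2 ≥ 1, so the series converges in ℤ_13 to 1/(1 − a) = 1/(1 − 7774) = -1/7773. Expand this rational in ℤ_13: compute digits iteratively via d_i = x_i mod 13, x_{i+1} = (x_i − d_i)/13. The first 5 digits are (1, 0, 7, 3, 10).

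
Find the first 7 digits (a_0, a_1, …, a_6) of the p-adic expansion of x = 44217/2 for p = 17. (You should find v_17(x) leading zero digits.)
(a_0, …, a_6) = (0, 0, 0, 13, 8, 8, 8)

v_17(44217/2) = 3, so a_0 = ... = a_2 = 0. Factor out: x = 17^3 · u with u = 9/2 a unit in ℤ_17. Expand u iteratively via a_{v+i} = u_i mod 17, u_{i+1} = (u_i − a_{v+i})/17:
  u_0 = 9/2;  a_3 = 13;  u_1 = (u_0 − 13)/17 = -1/2
  u_1 = -1/2;  a_4 = 8;  u_2 = (u_1 − 8)/17 = -1/2
  u_2 = -1/2;  a_5 = 8;  u_3 = (u_2 − 8)/17 = -1/2
  u_3 = -1/2;  a_6 = 8;  u_4 = (u_3 − 8)/17 = -1/2
Digits: (0, 0, 0, 13, 8, 8, 8).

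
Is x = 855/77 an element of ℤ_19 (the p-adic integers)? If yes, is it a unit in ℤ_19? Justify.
x ∈ ℤ_19 but not a unit; v_19(x) = 1 > 0

ℤ_19 = {x ∈ ℚ_19 : v_19(x) ≥ 0} and ℤ_19^× = {x ∈ ℤ_19 : v_19(x) = 0}. Here v_19(855/77) = v_19(num) − v_19(den) = 1; compare against these criteria.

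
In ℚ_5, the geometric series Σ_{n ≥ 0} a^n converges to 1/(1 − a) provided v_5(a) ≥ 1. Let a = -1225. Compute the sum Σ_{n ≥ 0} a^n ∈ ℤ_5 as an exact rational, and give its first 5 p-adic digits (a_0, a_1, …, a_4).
Σ a^n = 1/(1 − a) = 1/1226;  first 5 digits = (1, 0, 1, 0, 4)

v_5(a) = 2 ≥ 1, so the series converges in ℤ_5 to 1/(1 − a) = 1/(1 − (-1225)) = 1/1226. Expand this rational in ℤ_5: compute digits iteratively via d_i = x_i mod 5, x_{i+1} = (x_i − d_i)/5. The first 5 digits are (1, 0, 1, 0, 4).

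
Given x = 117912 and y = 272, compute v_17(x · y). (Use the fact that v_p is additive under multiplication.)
v_17(32072064) = 4

v_p(x) = 3 (factor: 117912 = 17^3 · 24); v_p(y) = 1 (factor: 272 = 17^1 · 16). Additivity: v_p(xy) = v_p(x) + v_p(y) = 3 + 1 = 4. (Direct check: xy = 32072064 = 17^4 · (384).)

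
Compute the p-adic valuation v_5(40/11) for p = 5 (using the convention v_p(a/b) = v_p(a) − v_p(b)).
v_5(40/11) = 1

Factor powers of 5 from the numerator and denominator of the reduced fraction: 40 = 5^1 · 8 and 11 = 5^0 · 11. Apply v_p(a/b) = v_p(a) − v_p(b): v_5(40/11) = 1 − 0 = 1.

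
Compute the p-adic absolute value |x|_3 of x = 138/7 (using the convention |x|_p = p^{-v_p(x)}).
|138/7|_3 = 1/3

Step 1 — compute v_3(x) by factoring powers of 3 out of the numerator and denominator: v_3(138/7) = 1. Step 2 — apply |x|_p = p^{-v_p(x)} = 3^{-1} = 1/3.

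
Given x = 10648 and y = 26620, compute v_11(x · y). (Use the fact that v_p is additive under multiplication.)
v_11(283449760) = 6

v_p(x) = 3 (factor: 10648 = 11^3 · 8); v_p(y) = 3 (factor: 26620 = 11^3 · 20). Additivity: v_p(xy) = v_p(x) + v_p(y) = 3 + 3 = 6. (Direct check: xy = 283449760 = 11^6 · (160).)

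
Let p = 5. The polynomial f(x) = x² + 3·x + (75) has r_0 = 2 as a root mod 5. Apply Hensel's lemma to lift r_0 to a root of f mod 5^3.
r_2 = 22 (mod 125)

Hensel: r_{i+1} = r_i − f(r_i)·(f′(r_i))^{-1} mod 5^{i+2}, f′(x) = 2x + 3. Iterate:
  r_0 = 2 (mod 5)
  r_1 = 22 (mod 25)
  r_2 = 22 (mod 125)
Final: r = 22 satisfies f(r) ≡ 0 mod 5^3.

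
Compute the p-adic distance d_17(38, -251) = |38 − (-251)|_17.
d_17(38, -251) = 1/289

Step 1 — x − y = 38 − (-251) = 289. Step 2 — v_17(289) = 2 (factor: 289 = (17^2 · 1); the sign does not affect v_p). Step 3 — |x − y|_17 = 17^{-2} = 1/289.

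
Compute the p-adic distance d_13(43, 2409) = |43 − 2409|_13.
d_13(43, 2409) = 1/169

Step 1 — x − y = 43 − 2409 = -2366. Step 2 — v_13(-2366) = 2 (factor: -2366 = −(13^2 · 14); the sign does not affect v_p). Step 3 — |x − y|_13 = 13^{-2} = 1/169.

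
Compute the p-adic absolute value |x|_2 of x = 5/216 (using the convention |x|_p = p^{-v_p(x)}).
|5/216|_2 = 8

Step 1 — compute v_2(x) by factoring powers of 2 out of the numerator and denominator: v_2(5/216) = -3. Step 2 — apply |x|_p = p^{-v_p(x)} = 2^{3} = 8.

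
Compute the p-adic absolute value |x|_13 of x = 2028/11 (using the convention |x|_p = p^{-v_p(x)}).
|2028/11|_13 = 1/169

Step 1 — compute v_13(x) by factoring powers of 13 out of the numerator and denominator: v_13(2028/11) = 2. Step 2 — apply |x|_p = p^{-v_p(x)} = 13^{-2} = 1/169.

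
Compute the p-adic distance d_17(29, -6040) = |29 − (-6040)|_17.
d_17(29, -6040) = 1/289

Step 1 — x − y = 29 − (-6040) = 6069. Step 2 — v_17(6069) = 2 (factor: 6069 = (17^2 · 21); the sign does not affect v_p). Step 3 — |x − y|_17 = 17^{-2} = 1/289.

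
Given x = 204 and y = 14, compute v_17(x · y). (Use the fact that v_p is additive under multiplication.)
v_17(2856) = 1

v_p(x) = 1 (factor: 204 = 17^1 · 12); v_p(y) = 0 (factor: 14 = 17^0 · 14). Additivity: v_p(xy) = v_p(x) + v_p(y) = 1 + 0 = 1. (Direct check: xy = 2856 = 17^1 · (168).)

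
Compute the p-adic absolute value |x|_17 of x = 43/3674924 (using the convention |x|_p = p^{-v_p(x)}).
|43/3674924|_17 = 83521

Step 1 — compute v_17(x) by factoring powers of 17 out of the numerator and denominator: v_17(43/3674924) = -4. Step 2 — apply |x|_p = p^{-v_p(x)} = 17^{4} = 83521.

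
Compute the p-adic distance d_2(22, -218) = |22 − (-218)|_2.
d_2(22, -218) = 1/16

Step 1 — x − y = 22 − (-218) = 240. Step 2 — v_2(240) = 4 (factor: 240 = (2^4 · 15); the sign does not affect v_p). Step 3 — |x − y|_2 = 2^{-4} = 1/16.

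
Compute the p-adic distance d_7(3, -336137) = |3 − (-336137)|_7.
d_7(3, -336137) = 1/16807

Step 1 — x − y = 3 − (-336137) = 336140. Step 2 — v_7(336140) = 5 (factor: 336140 = (7^5 · 20); the sign does not affect v_p). Step 3 — |x − y|_7 = 7^{-5} = 1/16807.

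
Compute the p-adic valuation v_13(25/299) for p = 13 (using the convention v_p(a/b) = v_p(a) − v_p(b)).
v_13(25/299) = -1

Factor powers of 13 from the numerator and denominator of the reduced fraction: 25 = 13^0 · 25 and 299 = 13^1 · 23. Apply v_p(a/b) = v_p(a) − v_p(b): v_13(25/299) = 0 − 1 = -1.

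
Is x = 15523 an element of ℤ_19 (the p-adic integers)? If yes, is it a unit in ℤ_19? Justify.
x ∈ ℤ_19 but not a unit; v_19(x) = 2 > 0

ℤ_19 = {x ∈ ℚ_19 : v_19(x) ≥ 0} and ℤ_19^× = {x ∈ ℤ_19 : v_19(x) = 0}. Here v_19(15523) = v_19(num) − v_19(den) = 2; compare against these criteria.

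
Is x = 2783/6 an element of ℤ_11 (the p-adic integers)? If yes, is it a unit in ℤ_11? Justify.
x ∈ ℤ_11 but not a unit; v_11(x) = 2 > 0

ℤ_11 = {x ∈ ℚ_11 : v_11(x) ≥ 0} and ℤ_11^× = {x ∈ ℤ_11 : v_11(x) = 0}. Here v_11(2783/6) = v_11(num) − v_11(den) = 2; compare against these criteria.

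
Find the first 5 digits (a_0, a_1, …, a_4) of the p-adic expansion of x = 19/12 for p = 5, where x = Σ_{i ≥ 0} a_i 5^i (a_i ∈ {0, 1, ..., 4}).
(a_0, …, a_4) = (2, 2, 0, 2, 0)

v_5(19/12) = 0 (numerator and denominator both coprime to 5), so x ∈ ℤ_5^×. Compute digits iteratively via a_i = x_i mod 5, x_{i+1} = (x_i − a_i)/5, with x_0 = x:
  x_0 = 19/12;  a_0 = 2;  x_1 = (x_0 − 2)/5 = -1/12
  x_1 = -1/12;  a_1 = 2;  x_2 = (x_1 − 2)/5 = -5/12
  x_2 = -5/12;  a_2 = 0;  x_3 = (x_2 − 0)/5 = -1/12
  x_3 = -1/12;  a_3 = 2;  x_4 = (x_3 − 2)/5 = -5/12
  x_4 = -5/12;  a_4 = 0;  x_5 = (x_4 − 0)/5 = -1/12
Digits: (2, 2, 0, 2, 0).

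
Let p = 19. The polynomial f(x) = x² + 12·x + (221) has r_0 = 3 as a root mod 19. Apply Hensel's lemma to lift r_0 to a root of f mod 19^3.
r_2 = 630 (mod 6859)

Hensel: r_{i+1} = r_i − f(r_i)·(f′(r_i))^{-1} mod 19^{i+2}, f′(x) = 2x + 12. Iterate:
  r_0 = 3 (mod 19)
  r_1 = 269 (mod 361)
  r_2 = 630 (mod 6859)
Final: r = 630 satisfies f(r) ≡ 0 mod 19^3.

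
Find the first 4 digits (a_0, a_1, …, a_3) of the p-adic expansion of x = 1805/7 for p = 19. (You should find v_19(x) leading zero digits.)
(a_0, …, a_3) = (0, 0, 17, 10)

v_19(1805/7) = 2, so a_0 = ... = a_1 = 0. Factor out: x = 19^2 · u with u = 5/7 a unit in ℤ_19. Expand u iteratively via a_{v+i} = u_i mod 19, u_{i+1} = (u_i − a_{v+i})/19:
  u_0 = 5/7;  a_2 = 17;  u_1 = (u_0 − 17)/19 = -6/7
  u_1 = -6/7;  a_3 = 10;  u_2 = (u_1 − 10)/19 = -4/7
Digits: (0, 0, 17, 10).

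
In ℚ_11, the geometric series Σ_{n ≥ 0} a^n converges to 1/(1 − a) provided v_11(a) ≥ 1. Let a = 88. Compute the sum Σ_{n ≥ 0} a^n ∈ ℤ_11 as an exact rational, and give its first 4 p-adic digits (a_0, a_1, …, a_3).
Σ a^n = 1/(1 − a) = -1/87;  first 4 digits = (1, 8, 9, 0)

v_11(a) = 1 ≥ 1, so the series converges in ℤ_11 to 1/(1 − a) = 1/(1 − 88) = -1/87. Expand this rational in ℤ_11: compute digits iteratively via d_i = x_i mod 11, x_{i+1} = (x_i − d_i)/11. The first 4 digits are (1, 8, 9, 0).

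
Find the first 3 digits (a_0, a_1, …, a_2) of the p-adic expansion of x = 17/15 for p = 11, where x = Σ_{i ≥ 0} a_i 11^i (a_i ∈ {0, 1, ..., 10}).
(a_0, …, a_2) = (7, 9, 5)

v_11(17/15) = 0 (numerator and denominator both coprime to 11), so x ∈ ℤ_11^×. Compute digits iteratively via a_i = x_i mod 11, x_{i+1} = (x_i − a_i)/11, with x_0 = x:
  x_0 = 17/15;  a_0 = 7;  x_1 = (x_0 − 7)/11 = -8/15
  x_1 = -8/15;  a_1 = 9;  x_2 = (x_1 − 9)/11 = -13/15
  x_2 = -13/15;  a_2 = 5;  x_3 = (x_2 − 5)/11 = -8/15
Digits: (7, 9, 5).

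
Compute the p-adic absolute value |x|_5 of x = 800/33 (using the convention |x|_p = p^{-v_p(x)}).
|800/33|_5 = 1/25

Step 1 — compute v_5(x) by factoring powers of 5 out of the numerator and denominator: v_5(800/33) = 2. Step 2 — apply |x|_p = p^{-v_p(x)} = 5^{-2} = 1/25.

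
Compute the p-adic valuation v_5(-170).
v_5(-170) = 1

v_5(n) is the largest exponent k such that 5^k divides n. Factor out: -170 = -5^1 · 34. (Sign doesn't affect v_p.) So v_5(-170) = 1.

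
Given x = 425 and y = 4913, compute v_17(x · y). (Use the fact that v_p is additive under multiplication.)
v_17(2088025) = 4

v_p(x) = 1 (factor: 425 = 17^1 · 25); v_p(y) = 3 (factor: 4913 = 17^3 · 1). Additivity: v_p(xy) = v_p(x) + v_p(y) = 1 + 3 = 4. (Direct check: xy = 2088025 = 17^4 · (25).)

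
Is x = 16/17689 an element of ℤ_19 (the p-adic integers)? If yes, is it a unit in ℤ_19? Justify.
x ∉ ℤ_19 (v_19(x) = -2 < 0)

ℤ_19 = {x ∈ ℚ_19 : v_19(x) ≥ 0} and ℤ_19^× = {x ∈ ℤ_19 : v_19(x) = 0}. Here v_19(16/17689) = v_19(num) − v_19(den) = -2; compare against these criteria.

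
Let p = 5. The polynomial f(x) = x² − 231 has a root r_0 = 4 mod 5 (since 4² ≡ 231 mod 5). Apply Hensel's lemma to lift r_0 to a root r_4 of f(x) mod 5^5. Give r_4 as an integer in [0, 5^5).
r_4 = 2309 (mod 3125)

Hensel's recurrence: r_{i+1} = r_i − f(r_i)·(f′(r_i))^{-1} mod 5^{i+2}, with f′(x) = 2x. Iterate:
  r_0 = 4 (mod 5)
  r_1 = 9 (mod 25)
  r_2 = 59 (mod 125)
  r_3 = 434 (mod 625)
  r_4 = 2309 (mod 3125)
Final: r_4 = 2309, and one checks f(r_4) ≡ 0 mod 5^5.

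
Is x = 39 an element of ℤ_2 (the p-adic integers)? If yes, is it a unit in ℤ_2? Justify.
x ∈ ℤ_2^× (unit); v_2(x) = 0

ℤ_2 = {x ∈ ℚ_2 : v_2(x) ≥ 0} and ℤ_2^× = {x ∈ ℤ_2 : v_2(x) = 0}. Here v_2(39) = v_2(num) − v_2(den) = 0; compare against these criteria.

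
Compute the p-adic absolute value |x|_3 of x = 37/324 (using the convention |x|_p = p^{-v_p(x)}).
|37/324|_3 = 81

Step 1 — compute v_3(x) by factoring powers of 3 out of the numerator and denominator: v_3(37/324) = -4. Step 2 — apply |x|_p = p^{-v_p(x)} = 3^{4} = 81.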